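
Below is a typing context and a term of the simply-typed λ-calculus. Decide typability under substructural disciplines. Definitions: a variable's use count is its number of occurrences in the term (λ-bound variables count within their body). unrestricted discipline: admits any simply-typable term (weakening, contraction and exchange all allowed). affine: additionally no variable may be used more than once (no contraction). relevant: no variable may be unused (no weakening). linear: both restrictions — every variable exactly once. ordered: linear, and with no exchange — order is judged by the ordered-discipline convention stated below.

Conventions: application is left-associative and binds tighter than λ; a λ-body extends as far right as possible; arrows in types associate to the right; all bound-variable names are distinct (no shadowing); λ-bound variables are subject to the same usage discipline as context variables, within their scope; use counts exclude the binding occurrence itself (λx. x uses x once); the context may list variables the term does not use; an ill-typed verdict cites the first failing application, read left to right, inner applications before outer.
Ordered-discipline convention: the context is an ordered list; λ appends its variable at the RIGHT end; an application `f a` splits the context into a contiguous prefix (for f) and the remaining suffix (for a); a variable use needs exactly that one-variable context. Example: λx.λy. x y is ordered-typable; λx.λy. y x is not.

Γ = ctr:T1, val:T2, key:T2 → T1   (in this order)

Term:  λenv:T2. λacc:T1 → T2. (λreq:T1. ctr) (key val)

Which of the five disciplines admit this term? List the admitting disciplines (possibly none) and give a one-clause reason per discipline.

admitted by: affine, unrestricted
variable uses: ctr: 1; val: 1; key: 1; env (λ-bound): 0; acc (λ-bound): 0; req (λ-bound): 0
use order (left to right): ctr, key, val
typing: ✓ — T2 → (T1 → T2) → T1
ordered: ✗ — unused: env, acc, req — weakening required
linear: ✗ — unused: env, acc, req — weakening required
affine: ✓ — none of ctr, val, key, env, acc, req used more than once
relevant: ✗ — unused: env, acc, req — weakening required
unrestricted: ✓ — simply typable at T2 → (T1 → T2) → T1; W, C, E all held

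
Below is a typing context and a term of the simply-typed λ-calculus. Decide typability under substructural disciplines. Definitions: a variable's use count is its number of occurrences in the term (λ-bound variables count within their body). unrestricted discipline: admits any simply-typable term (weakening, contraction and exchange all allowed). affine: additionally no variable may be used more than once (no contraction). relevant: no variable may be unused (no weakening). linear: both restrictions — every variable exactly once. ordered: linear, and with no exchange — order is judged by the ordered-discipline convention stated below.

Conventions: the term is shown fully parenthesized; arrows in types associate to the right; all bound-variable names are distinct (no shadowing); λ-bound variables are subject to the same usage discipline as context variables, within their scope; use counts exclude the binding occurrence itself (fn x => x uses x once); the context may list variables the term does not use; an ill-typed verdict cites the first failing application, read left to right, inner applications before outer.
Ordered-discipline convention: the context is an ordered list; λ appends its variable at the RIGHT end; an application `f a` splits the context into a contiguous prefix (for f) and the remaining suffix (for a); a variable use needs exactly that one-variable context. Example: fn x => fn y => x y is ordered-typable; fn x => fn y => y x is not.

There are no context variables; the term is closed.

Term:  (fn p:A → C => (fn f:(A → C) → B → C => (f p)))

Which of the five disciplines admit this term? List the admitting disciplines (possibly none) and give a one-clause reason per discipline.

admitting disciplines: linear, affine, relevant, unrestricted
counts: p (bound) ×1; f (bound) ×1
order of uses: f, p
typing: ✓ — (A → C) → ((A → C) → B → C) → B → C
ordered ✗ (no ordered split (uses run f, p))
linear ✓ (p, f: one use apiece)
affine ✓ (at most one use each (p, f))
relevant ✓ (every one of p, f appears)
unrestricted ✓ (typability at (A → C) → ((A → C) → B → C) → B → C is all that's needed)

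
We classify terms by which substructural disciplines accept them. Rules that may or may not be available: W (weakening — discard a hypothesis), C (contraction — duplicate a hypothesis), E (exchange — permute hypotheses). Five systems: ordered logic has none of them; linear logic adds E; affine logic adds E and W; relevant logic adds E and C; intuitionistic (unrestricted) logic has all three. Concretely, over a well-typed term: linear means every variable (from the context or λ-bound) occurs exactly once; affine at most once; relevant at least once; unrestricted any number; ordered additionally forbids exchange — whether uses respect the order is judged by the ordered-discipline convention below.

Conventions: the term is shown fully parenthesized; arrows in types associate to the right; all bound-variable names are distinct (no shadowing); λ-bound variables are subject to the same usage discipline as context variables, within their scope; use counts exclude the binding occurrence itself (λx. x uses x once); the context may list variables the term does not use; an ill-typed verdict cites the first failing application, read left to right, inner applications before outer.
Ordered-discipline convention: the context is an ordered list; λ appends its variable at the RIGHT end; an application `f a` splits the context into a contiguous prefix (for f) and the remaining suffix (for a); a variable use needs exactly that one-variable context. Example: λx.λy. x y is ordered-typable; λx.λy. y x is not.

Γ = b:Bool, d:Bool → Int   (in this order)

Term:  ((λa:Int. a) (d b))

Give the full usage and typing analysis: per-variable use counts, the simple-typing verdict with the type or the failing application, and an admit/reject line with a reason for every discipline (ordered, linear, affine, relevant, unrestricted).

variable uses: b: 1×; d: 1×; a [bound]: 1×
uses in reading order: a, d, b
typing: well-typed at Int
ordered ✗ (needs exchange: uses follow a, d, b)
linear ✓ (b, d, a: one use apiece)
affine ✓ (at most one use each (b, d, a))
relevant ✓ (b, d, a: all used, weakening unneeded)
unrestricted ✓ (typability at Int is all that's needed)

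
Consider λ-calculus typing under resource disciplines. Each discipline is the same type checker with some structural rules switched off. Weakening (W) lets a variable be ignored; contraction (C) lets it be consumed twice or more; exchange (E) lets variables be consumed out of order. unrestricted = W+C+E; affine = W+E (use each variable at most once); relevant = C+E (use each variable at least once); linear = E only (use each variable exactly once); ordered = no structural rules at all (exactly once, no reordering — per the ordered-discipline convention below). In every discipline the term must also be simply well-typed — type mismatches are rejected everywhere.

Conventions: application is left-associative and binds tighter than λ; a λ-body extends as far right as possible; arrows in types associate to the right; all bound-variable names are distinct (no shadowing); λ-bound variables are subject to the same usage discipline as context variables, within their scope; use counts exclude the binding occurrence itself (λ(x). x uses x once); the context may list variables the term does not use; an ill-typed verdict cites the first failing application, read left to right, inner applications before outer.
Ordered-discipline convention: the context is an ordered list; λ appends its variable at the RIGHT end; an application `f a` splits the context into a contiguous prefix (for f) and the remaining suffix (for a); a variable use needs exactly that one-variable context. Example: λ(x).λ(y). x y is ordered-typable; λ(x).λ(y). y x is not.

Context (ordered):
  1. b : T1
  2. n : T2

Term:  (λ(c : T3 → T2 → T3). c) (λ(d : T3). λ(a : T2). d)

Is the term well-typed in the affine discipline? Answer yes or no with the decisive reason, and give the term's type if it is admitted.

yes — no duplicate uses among b, n, c, d, a; term : T3 → T2 → T3
variable uses: b: 0×, n: 0×, c (λ-bound): 1×, d (λ-bound): 1×, a (λ-bound): 0×
use order (left to right): c, d
typing: ✓ — T3 → T2 → T3
across the five disciplines: ordered ✗; linear ✗; affine ✓; relevant ✗; unrestricted ✓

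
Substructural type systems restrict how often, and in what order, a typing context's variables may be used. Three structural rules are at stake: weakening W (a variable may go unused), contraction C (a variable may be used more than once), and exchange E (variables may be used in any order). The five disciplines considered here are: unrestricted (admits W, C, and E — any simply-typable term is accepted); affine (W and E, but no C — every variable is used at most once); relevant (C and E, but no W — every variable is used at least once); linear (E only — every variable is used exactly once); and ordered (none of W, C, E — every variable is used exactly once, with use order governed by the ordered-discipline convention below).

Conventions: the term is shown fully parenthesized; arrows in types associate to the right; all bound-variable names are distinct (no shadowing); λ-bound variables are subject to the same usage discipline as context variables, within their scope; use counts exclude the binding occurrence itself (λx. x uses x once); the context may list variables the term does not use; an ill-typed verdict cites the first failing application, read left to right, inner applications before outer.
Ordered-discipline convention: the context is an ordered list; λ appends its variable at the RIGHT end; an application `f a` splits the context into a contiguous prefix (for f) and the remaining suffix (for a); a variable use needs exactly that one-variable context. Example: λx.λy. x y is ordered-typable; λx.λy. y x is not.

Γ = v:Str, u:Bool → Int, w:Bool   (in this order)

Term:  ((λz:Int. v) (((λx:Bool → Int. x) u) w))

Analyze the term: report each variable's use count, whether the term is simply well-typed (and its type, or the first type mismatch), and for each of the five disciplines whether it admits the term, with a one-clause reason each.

use counts: v: 1×, u: 1×, w: 1×, z [bound]: 0×, x [bound]: 1×
left-to-right use order: v, x, u, w
typing: ✓ — Str
ordered: ✗, unused: z — weakening required
linear: ✗, unused: z — weakening required
affine: ✓, at most one use each (v, u, w, z, x)
relevant: ✗, unused: z — weakening required
unrestricted: ✓, simply typable at Str; W, C, E all held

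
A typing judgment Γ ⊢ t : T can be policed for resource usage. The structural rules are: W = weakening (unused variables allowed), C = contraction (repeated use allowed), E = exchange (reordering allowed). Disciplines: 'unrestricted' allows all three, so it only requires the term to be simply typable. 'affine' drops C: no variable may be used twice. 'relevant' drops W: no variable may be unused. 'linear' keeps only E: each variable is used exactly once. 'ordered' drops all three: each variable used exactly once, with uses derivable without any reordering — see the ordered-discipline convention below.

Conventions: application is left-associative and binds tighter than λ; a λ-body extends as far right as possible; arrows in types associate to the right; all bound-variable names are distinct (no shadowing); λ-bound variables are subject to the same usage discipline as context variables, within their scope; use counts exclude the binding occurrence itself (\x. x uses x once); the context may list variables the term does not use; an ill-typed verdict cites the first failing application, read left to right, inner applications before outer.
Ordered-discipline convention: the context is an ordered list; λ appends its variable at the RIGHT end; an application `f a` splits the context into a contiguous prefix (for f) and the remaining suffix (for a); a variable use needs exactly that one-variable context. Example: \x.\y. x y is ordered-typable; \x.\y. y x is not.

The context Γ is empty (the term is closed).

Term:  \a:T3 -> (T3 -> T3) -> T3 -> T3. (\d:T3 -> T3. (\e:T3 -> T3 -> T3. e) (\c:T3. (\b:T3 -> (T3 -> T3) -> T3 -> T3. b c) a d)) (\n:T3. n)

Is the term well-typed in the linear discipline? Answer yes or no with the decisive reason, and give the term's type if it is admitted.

yes — exactly-once usage across a, d, e, c, b, n; term : (T3 -> (T3 -> T3) -> T3 -> T3) -> T3 -> T3 -> T3
counts: a [bound] ×1, d [bound] ×1, e [bound] ×1, c [bound] ×1, b [bound] ×1, n [bound] ×1
use order (left to right): e, b, c, a, d, n
typing: the term checks, with type (T3 -> (T3 -> T3) -> T3 -> T3) -> T3 -> T3 -> T3
across the five disciplines: ordered ✗, linear ✓, affine ✓, relevant ✓, unrestricted ✓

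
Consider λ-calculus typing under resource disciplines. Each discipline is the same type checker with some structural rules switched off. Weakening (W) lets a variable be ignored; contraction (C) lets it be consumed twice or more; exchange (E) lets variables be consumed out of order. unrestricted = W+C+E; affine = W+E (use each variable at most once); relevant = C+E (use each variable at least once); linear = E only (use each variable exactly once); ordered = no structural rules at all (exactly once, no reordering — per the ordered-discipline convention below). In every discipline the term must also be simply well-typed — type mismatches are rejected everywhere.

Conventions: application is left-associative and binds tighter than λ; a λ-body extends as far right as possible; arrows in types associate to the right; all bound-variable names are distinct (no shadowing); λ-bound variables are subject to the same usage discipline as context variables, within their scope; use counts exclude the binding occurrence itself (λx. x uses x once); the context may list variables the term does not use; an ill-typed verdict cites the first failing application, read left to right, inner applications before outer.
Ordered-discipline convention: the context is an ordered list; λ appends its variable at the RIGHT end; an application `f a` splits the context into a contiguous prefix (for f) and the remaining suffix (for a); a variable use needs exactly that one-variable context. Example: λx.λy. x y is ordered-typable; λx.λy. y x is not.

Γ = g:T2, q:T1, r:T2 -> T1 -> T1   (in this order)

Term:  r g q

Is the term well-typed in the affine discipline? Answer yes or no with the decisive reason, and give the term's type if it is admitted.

yes — g, q, r: no repeats, contraction unneeded; term : T1
counts: g: 1, q: 1, r: 1
uses in reading order: r, g, q
typing: the term checks, with type T1
across the five disciplines: ordered ✗ · linear ✓ · affine ✓ · relevant ✓ · unrestricted ✓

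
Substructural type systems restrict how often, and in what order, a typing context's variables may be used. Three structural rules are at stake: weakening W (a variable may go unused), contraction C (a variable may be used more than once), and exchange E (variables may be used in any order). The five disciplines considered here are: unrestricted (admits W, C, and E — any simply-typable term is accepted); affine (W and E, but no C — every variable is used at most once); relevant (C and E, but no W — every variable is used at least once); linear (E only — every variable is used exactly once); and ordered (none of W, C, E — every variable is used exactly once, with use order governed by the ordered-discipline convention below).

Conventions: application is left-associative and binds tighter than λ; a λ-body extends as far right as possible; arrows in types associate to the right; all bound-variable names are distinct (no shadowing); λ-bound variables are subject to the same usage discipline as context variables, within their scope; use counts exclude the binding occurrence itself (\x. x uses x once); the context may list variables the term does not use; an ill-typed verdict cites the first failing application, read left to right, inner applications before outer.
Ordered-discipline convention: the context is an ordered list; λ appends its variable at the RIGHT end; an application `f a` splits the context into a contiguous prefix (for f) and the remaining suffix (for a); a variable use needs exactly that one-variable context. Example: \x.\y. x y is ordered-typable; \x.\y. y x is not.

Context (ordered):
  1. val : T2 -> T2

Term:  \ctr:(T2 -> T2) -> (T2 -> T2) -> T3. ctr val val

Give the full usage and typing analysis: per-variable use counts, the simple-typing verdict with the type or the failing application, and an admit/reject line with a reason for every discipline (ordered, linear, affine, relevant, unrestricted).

usage: val ×2; ctr [bound] ×1
uses in reading order: ctr, val, val
typing: the term checks, with type ((T2 -> T2) -> (T2 -> T2) -> T3) -> T3
ordered: ✗, uses contraction: val ×2
linear: ✗, uses contraction: val ×2
affine: ✗, uses contraction: val ×2
relevant: ✓, at least one use each (val, ctr)
unrestricted: ✓, typability at ((T2 -> T2) -> (T2 -> T2) -> T3) -> T3 is all that's needed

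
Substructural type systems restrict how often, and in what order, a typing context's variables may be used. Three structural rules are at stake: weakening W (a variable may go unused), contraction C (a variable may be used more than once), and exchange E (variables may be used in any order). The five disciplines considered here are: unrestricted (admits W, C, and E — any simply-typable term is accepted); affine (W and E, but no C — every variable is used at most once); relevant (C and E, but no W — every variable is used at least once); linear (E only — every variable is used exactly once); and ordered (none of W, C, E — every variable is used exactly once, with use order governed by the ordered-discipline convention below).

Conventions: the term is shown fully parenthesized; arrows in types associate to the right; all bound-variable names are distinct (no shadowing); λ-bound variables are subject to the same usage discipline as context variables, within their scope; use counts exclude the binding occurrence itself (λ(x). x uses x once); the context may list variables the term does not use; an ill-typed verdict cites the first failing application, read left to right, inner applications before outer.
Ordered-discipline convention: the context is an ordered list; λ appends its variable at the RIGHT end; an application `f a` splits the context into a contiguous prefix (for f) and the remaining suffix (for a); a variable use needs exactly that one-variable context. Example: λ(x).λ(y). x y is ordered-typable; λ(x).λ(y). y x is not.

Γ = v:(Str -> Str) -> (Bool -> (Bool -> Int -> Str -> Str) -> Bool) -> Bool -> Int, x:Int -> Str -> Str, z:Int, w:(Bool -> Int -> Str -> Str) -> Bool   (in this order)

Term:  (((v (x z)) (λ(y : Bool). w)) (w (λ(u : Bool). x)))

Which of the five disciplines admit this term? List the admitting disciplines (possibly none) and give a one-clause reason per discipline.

accepted by: unrestricted
usage: v ×1, x ×2, z ×1, w ×2, y (bound) ×0, u (bound) ×0
uses in reading order: v, x, z, w, w, x
typing: ✓ — Int
ordered: ✗ — x ×2, w ×2 used more than once (contraction); unused: y, u — weakening required
linear: ✗ — x ×2, w ×2 used more than once (contraction); unused: y, u — weakening required
affine: ✗ — x ×2, w ×2 used more than once (contraction)
relevant: ✗ — unused: y, u — weakening required
unrestricted: ✓ — typability at Int is all that's needed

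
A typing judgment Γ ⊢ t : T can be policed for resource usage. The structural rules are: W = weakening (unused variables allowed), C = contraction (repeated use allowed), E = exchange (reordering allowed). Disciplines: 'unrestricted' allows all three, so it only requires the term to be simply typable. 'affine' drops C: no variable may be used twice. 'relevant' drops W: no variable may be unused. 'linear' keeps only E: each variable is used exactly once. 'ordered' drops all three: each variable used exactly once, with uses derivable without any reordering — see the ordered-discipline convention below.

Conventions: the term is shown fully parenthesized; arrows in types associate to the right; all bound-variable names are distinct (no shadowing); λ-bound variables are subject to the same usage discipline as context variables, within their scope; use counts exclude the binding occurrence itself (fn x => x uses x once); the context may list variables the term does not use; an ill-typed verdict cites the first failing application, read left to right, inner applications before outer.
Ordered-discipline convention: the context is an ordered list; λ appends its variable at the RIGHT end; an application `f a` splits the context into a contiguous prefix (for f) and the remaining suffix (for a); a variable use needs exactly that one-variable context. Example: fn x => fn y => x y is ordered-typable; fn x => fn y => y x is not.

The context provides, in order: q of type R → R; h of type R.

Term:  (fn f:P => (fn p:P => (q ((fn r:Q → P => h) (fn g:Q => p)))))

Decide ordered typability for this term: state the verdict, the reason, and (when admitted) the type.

no — f, r, g never used (weakening)
usage: q ×1; h ×1; f [bound] ×0; p [bound] ×1; r [bound] ×0; g [bound] ×0
use order (left to right): q, h, p
typing: well-typed at P → P → R
all disciplines: ordered ✗; linear ✗; affine ✓; relevant ✗; unrestricted ✓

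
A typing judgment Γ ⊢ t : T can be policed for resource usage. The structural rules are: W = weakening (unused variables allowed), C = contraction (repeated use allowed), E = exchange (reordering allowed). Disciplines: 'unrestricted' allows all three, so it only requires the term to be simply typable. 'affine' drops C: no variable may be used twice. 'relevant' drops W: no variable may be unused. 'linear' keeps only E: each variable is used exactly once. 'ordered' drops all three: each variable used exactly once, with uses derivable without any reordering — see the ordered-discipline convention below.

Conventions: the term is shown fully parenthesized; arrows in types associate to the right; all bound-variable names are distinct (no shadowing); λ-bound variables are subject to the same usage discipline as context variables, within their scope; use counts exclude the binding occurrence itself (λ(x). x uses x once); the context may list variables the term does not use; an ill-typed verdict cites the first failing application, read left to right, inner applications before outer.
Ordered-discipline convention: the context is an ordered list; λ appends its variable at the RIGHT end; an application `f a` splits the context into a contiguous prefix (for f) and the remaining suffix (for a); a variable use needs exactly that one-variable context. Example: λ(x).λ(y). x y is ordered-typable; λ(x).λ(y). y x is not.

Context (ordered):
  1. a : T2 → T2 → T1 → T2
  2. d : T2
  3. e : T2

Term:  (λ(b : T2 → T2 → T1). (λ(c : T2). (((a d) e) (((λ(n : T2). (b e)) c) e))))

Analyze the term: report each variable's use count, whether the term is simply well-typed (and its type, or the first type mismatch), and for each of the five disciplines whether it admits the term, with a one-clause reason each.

counts: a=1, d=1, e=3, b [bound]=1, c [bound]=1, n [bound]=0
left-to-right use order: a, d, e, b, e, c, e
typing: the term checks, with type (T2 → T2 → T1) → T2 → T2
ordered: ✗, uses contraction: e ×3; unused: n — weakening required
linear: ✗, uses contraction: e ×3; unused: n — weakening required
affine: ✗, uses contraction: e ×3
relevant: ✗, unused: n — weakening required
unrestricted: ✓, simply typable at (T2 → T2 → T1) → T2 → T2; W, C, E all held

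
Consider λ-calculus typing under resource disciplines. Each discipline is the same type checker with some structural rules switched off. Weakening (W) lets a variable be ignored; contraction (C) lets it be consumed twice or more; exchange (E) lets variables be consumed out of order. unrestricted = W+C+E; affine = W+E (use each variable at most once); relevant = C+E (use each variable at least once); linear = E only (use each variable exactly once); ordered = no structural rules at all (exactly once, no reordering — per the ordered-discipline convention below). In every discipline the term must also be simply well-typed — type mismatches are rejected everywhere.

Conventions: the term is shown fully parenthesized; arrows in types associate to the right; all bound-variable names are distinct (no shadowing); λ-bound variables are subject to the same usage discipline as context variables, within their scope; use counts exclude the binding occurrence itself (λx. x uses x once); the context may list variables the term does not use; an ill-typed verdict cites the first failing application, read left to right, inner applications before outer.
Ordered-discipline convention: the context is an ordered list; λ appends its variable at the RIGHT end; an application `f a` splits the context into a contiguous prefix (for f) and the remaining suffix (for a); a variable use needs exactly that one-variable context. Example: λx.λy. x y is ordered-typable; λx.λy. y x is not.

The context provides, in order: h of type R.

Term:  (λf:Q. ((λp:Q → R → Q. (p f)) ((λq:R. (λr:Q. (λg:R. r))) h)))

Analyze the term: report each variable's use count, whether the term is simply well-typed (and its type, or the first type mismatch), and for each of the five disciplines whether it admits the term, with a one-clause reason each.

usage: h=1; f [bound]=1; p [bound]=1; q [bound]=0; r [bound]=1; g [bound]=0
order of uses: p, f, r, h
typing: ✓ — Q → R → Q
ordered ✗ (q, g left unused)
linear ✗ (q, g left unused)
affine ✓ (no duplicate uses among h, f, p, q, r, g)
relevant ✗ (q, g left unused)
unrestricted ✓ (well-typed at Q → R → Q; no restrictions here)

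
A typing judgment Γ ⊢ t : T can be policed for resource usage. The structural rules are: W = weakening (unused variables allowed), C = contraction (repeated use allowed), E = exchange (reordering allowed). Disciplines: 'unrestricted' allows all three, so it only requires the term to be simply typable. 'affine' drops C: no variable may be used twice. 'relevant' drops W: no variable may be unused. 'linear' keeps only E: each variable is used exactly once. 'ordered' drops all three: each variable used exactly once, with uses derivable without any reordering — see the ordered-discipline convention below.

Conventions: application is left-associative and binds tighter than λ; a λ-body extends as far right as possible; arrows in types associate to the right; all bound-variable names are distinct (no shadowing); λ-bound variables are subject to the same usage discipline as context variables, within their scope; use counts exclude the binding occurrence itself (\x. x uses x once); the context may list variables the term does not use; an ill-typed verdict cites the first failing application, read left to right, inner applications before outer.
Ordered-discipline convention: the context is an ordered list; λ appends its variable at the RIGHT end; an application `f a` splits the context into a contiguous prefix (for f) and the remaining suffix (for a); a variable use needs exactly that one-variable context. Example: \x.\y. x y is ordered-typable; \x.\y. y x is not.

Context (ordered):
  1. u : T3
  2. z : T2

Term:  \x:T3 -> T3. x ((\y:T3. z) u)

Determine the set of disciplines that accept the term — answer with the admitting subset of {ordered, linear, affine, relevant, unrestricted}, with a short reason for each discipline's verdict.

admitted by: none
variable uses: u ×1, z ×1, x [bound] ×1, y [bound] ×0
use order (left to right): x, z, u
typing: ill-typed: a function awaiting T3 gets T2
ordered: ✗ — the type mismatch rejects it
linear: ✗ — not simply typable
affine: ✗ — fails simple typing
relevant: ✗ — a type mismatch blocks all five
unrestricted: ✗ — the type mismatch rejects it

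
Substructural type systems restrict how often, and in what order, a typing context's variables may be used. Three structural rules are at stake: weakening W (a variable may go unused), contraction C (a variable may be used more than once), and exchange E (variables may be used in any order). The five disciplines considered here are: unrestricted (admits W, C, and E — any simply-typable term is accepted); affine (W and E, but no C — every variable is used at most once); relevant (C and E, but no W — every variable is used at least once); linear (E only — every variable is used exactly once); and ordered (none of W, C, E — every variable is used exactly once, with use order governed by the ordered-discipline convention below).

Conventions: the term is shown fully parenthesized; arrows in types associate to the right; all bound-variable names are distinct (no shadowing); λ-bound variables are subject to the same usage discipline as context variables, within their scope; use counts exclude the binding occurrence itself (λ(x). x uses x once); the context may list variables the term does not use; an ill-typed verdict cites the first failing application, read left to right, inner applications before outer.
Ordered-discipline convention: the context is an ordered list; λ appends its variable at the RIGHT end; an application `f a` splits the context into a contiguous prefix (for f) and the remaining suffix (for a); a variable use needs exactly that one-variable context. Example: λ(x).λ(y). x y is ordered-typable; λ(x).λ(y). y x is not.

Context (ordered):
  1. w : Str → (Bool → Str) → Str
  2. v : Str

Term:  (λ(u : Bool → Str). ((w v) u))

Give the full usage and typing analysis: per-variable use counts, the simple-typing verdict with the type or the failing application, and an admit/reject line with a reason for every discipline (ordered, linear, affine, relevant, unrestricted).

variable uses: w ×1; v ×1; u (λ-bound) ×1
left-to-right use order: w, v, u
typing: well-typed — term : (Bool → Str) → Str
ordered: ✓ — w, v, u: once each, no exchange needed
linear: ✓ — w, v, u: one use apiece
affine: ✓ — no duplicate uses among w, v, u
relevant: ✓ — at least one use each (w, v, u)
unrestricted: ✓ — type-checks ((Bool → Str) → Str) and nothing is barred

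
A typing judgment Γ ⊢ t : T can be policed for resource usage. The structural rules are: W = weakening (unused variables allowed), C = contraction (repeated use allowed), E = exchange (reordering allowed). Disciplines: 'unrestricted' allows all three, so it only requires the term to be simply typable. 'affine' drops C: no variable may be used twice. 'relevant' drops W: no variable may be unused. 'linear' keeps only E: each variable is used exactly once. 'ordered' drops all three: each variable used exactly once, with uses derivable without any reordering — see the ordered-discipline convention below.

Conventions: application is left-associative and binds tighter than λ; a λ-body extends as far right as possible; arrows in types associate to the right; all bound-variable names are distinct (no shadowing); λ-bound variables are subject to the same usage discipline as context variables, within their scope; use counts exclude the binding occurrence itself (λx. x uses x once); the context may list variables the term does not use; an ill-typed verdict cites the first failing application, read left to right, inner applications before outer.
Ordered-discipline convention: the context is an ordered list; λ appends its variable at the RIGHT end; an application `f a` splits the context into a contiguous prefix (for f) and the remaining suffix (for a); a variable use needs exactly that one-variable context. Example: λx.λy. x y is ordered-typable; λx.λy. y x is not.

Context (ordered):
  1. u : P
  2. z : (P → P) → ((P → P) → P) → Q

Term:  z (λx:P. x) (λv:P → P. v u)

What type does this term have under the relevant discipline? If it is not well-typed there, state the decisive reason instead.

term : Q
use counts: u: 1; z: 1; x (bound): 1; v (bound): 1
order of uses: z, x, v, u
typing: ✓ — Q
per-discipline verdicts: ordered ✗ | linear ✓ | affine ✓ | relevant ✓ | unrestricted ✓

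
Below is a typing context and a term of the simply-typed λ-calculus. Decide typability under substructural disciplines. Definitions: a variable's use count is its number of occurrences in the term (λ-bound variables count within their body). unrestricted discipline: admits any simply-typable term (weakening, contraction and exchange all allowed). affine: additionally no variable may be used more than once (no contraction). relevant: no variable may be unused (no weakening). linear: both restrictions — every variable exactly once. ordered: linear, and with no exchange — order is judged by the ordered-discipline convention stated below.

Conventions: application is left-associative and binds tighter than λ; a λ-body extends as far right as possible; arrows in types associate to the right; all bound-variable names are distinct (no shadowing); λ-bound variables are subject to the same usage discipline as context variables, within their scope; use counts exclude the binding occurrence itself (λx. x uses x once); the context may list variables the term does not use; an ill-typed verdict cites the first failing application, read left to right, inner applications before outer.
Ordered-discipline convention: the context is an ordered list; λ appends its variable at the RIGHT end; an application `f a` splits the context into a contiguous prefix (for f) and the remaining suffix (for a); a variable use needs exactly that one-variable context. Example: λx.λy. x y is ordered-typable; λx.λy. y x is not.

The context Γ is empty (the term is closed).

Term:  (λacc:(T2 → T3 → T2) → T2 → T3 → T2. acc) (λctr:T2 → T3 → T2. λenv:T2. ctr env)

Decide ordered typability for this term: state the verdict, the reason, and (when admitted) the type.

yes — one use each (acc, ctr, env); ordered split holds; term : (T2 → T3 → T2) → T2 → T3 → T2
use counts: acc [bound]: 1; ctr [bound]: 1; env [bound]: 1
use order (left to right): acc, ctr, env
typing: well-typed at (T2 → T3 → T2) → T2 → T3 → T2
summary: ordered ✓ · linear ✓ · affine ✓ · relevant ✓ · unrestricted ✓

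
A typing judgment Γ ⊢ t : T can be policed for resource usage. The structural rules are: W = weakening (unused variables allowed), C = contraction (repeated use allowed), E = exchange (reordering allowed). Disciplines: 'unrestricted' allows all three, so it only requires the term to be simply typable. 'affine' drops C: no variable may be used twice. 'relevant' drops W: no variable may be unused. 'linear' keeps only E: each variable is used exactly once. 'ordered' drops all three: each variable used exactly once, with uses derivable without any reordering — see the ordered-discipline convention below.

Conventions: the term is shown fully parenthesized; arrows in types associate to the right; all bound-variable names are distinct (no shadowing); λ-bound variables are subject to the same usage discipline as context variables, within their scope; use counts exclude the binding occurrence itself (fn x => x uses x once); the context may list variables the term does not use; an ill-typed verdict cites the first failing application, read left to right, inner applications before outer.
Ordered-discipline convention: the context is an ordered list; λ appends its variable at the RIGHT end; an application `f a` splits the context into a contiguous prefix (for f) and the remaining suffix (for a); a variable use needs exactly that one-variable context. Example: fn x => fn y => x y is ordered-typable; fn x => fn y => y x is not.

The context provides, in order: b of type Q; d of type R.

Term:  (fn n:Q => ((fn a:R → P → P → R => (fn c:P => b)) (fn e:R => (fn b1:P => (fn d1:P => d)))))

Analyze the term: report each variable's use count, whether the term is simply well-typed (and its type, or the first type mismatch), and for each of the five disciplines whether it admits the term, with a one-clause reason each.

counts: b ×1, d ×1, n [bound] ×0, a [bound] ×0, c [bound] ×0, e [bound] ×0, b1 [bound] ×0, d1 [bound] ×0
uses in reading order: b, d
typing: ✓ — Q → P → Q
ordered: ✗, n, a, c, e, b1, d1 left unused
linear: ✗, n, a, c, e, b1, d1 left unused
affine: ✓, b, d, n, a, c, e, b1, d1: no repeats, contraction unneeded
relevant: ✗, n, a, c, e, b1, d1 left unused
unrestricted: ✓, typability at Q → P → Q is all that's needed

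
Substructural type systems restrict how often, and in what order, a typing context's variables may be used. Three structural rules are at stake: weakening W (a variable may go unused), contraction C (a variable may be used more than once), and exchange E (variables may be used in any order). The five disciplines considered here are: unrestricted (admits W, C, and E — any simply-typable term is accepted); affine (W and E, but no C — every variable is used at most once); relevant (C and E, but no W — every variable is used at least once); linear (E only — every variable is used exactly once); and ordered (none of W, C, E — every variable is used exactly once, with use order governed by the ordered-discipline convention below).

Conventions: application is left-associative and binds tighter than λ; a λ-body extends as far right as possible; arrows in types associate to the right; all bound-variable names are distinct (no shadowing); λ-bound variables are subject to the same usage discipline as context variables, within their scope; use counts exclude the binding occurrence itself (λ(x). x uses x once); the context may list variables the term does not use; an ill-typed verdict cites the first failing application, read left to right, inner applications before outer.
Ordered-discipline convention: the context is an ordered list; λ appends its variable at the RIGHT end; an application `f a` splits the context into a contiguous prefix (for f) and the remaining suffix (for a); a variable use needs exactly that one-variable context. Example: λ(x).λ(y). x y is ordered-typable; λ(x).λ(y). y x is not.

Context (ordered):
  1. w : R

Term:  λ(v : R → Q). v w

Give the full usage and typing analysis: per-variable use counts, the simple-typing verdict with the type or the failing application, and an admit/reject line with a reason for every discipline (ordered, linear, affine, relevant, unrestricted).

usage: w=1, v [bound]=1
order of uses: v, w
typing: the term checks, with type (R → Q) → Q
ordered ✗ (needs exchange: uses follow v, w)
linear ✓ (each of w, v used exactly once)
affine ✓ (none of w, v used more than once)
relevant ✓ (at least one use each (w, v))
unrestricted ✓ (simply typable at (R → Q) → Q; W, C, E all held)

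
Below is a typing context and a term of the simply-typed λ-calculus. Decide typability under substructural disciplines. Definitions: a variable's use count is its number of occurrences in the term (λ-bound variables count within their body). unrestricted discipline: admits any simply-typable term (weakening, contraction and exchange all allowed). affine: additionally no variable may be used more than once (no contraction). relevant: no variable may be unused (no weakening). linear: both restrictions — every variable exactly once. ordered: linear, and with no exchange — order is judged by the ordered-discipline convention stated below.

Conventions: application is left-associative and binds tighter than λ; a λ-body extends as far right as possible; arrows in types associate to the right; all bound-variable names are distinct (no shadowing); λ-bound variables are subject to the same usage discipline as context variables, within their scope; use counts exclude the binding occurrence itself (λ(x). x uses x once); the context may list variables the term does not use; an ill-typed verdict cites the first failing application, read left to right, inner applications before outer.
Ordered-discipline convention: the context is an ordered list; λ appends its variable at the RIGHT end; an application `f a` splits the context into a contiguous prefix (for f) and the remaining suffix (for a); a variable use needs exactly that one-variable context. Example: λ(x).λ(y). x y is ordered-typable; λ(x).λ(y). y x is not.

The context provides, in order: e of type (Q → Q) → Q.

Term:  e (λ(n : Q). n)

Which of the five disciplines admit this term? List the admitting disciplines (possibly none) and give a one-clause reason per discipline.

admitted in: ordered, linear, affine, relevant, unrestricted
usage: e: 1; n (bound): 1
use order (left to right): e, n
typing: the term checks, with type Q
ordered: ✓, e, n once each; derivable with no W/C/E
linear: ✓, single use per variable (e, n)
affine: ✓, no duplicate uses among e, n
relevant: ✓, every one of e, n appears
unrestricted: ✓, well-typed at Q; no restrictions here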